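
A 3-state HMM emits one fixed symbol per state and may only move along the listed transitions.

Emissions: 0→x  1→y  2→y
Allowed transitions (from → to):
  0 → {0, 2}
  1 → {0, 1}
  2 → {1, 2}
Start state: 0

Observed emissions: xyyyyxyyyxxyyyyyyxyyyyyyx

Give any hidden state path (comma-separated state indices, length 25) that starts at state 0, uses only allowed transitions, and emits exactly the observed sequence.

0,2,2,1,1,0,2,1,1,0,0,2,2,2,1,1,1,0,2,2,2,2,1,1,0

  [0] x  {0}  => 0  start
  [1] y  {1,2}  => 2  0->2 ok
  [2] y  {1,2}  => 2  2->2 ok
  [3] y  {1,2}  => 1  2->1 ok
  [4] y  {1,2}  => 1  1->1 ok
  [5] x  {0}  => 0  1->0 ok
  [6] y  {1,2}  => 2  0->2 ok
  [7] y  {1,2}  => 1  2->1 ok
  [8] y  {1,2}  => 1  1->1 ok
  [9] x  {0}  => 0  1->0 ok
  [10] x  {0}  => 0  0->0 ok
  [11] y  {1,2}  => 2  0->2 ok
  [12] y  {1,2}  => 2  2->2 ok
  [13] y  {1,2}  => 2  2->2 ok
  [14] y  {1,2}  => 1  2->1 ok
  [15] y  {1,2}  => 1  1->1 ok
  [16] y  {1,2}  => 1  1->1 ok
  [17] x  {0}  => 0  1->0 ok
  [18] y  {1,2}  => 2  0->2 ok
  [19] y  {1,2}  => 2  2->2 ok
  [20] y  {1,2}  => 2  2->2 ok
  [21] y  {1,2}  => 2  2->2 ok
  [22] y  {1,2}  => 1  2->1 ok
  [23] y  {1,2}  => 1  1->1 ok
  [24] x  {0}  => 0  1->0 ok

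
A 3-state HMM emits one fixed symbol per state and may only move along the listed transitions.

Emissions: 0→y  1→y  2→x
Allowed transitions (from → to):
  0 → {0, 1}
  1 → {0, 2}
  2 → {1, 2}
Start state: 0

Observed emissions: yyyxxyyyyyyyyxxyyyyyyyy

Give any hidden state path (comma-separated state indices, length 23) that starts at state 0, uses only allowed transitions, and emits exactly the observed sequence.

  t0 'y' -> {0,1}, take 0 (start)
  t1 'y' -> {0,1}, take 0 (0->0 ok)
  t2 'y' -> {0,1}, take 1 (0->1 ok)
  t3 'x' -> {2}, take 2 (1->2 ok)
  t4 'x' -> {2}, take 2 (2->2 ok)
  t5 'y' -> {0,1}, take 1 (2->1 ok)
  t6 'y' -> {0,1}, take 0 (1->0 ok)
  t7 'y' -> {0,1}, take 0 (0->0 ok)
  t8 'y' -> {0,1}, take 1 (0->1 ok)
  t9 'y' -> {0,1}, take 0 (1->0 ok)
  t10 'y' -> {0,1}, take 0 (0->0 ok)
  t11 'y' -> {0,1}, take 0 (0->0 ok)
  t12 'y' -> {0,1}, take 1 (0->1 ok)
  t13 'x' -> {2}, take 2 (1->2 ok)
  t14 'x' -> {2}, take 2 (2->2 ok)
  t15 'y' -> {0,1}, take 1 (2->1 ok)
  t16 'y' -> {0,1}, take 0 (1->0 ok)
  t17 'y' -> {0,1}, take 1 (0->1 ok)
  t18 'y' -> {0,1}, take 0 (1->0 ok)
  t19 'y' -> {0,1}, take 0 (0->0 ok)
  t20 'y' -> {0,1}, take 1 (0->1 ok)
  t21 'y' -> {0,1}, take 0 (1->0 ok)
  t22 'y' -> {0,1}, take 1 (0->1 ok)

0,0,1,2,2,1,0,0,1,0,0,0,1,2,2,1,0,1,0,0,1,0,1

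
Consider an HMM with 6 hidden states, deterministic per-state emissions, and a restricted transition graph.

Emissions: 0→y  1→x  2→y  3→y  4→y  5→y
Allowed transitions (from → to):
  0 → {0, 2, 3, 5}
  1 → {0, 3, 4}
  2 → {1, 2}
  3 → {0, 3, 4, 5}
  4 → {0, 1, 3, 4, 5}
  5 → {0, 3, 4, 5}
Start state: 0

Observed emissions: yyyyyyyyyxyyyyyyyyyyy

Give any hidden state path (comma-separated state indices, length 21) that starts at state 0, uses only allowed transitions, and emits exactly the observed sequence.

0,3,5,3,4,3,5,5,4,1,4,4,5,4,0,3,0,5,4,3,5

  pos 0: y in {0,2,3,4,5}, choose 0; start
  pos 1: y in {0,2,3,4,5}, choose 3; 0->3 ok
  pos 2: y in {0,2,3,4,5}, choose 5; 3->5 ok
  pos 3: y in {0,2,3,4,5}, choose 3; 5->3 ok
  pos 4: y in {0,2,3,4,5}, choose 4; 3->4 ok
  pos 5: y in {0,2,3,4,5}, choose 3; 4->3 ok
  pos 6: y in {0,2,3,4,5}, choose 5; 3->5 ok
  pos 7: y in {0,2,3,4,5}, choose 5; 5->5 ok
  pos 8: y in {0,2,3,4,5}, choose 4; 5->4 ok
  pos 9: x in {1}, choose 1; 4->1 ok
  pos 10: y in {0,2,3,4,5}, choose 4; 1->4 ok
  pos 11: y in {0,2,3,4,5}, choose 4; 4->4 ok
  pos 12: y in {0,2,3,4,5}, choose 5; 4->5 ok
  pos 13: y in {0,2,3,4,5}, choose 4; 5->4 ok
  pos 14: y in {0,2,3,4,5}, choose 0; 4->0 ok
  pos 15: y in {0,2,3,4,5}, choose 3; 0->3 ok
  pos 16: y in {0,2,3,4,5}, choose 0; 3->0 ok
  pos 17: y in {0,2,3,4,5}, choose 5; 0->5 ok
  pos 18: y in {0,2,3,4,5}, choose 4; 5->4 ok
  pos 19: y in {0,2,3,4,5}, choose 3; 4->3 ok
  pos 20: y in {0,2,3,4,5}, choose 5; 3->5 ok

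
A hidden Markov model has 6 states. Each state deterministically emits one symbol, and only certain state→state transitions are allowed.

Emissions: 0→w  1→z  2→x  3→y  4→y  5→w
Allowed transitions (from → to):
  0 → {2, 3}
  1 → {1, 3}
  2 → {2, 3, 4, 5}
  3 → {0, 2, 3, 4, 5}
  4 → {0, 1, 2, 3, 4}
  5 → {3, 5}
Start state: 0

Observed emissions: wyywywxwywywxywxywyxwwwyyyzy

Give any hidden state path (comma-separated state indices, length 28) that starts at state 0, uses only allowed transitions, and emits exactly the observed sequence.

  0: obs=w cand={0,5} pick 0 [start]
  1: obs=y cand={3,4} pick 3 [0->3 ok]
  2: obs=y cand={3,4} pick 3 [3->3 ok]
  3: obs=w cand={0,5} pick 5 [3->5 ok]
  4: obs=y cand={3,4} pick 3 [5->3 ok]
  5: obs=w cand={0,5} pick 0 [3->0 ok]
  6: obs=x cand={2} pick 2 [0->2 ok]
  7: obs=w cand={0,5} pick 5 [2->5 ok]
  8: obs=y cand={3,4} pick 3 [5->3 ok]
  9: obs=w cand={0,5} pick 5 [3->5 ok]
  10: obs=y cand={3,4} pick 3 [5->3 ok]
  11: obs=w cand={0,5} pick 0 [3->0 ok]
  12: obs=x cand={2} pick 2 [0->2 ok]
  13: obs=y cand={3,4} pick 4 [2->4 ok]
  14: obs=w cand={0,5} pick 0 [4->0 ok]
  15: obs=x cand={2} pick 2 [0->2 ok]
  16: obs=y cand={3,4} pick 3 [2->3 ok]
  17: obs=w cand={0,5} pick 5 [3->5 ok]
  18: obs=y cand={3,4} pick 3 [5->3 ok]
  19: obs=x cand={2} pick 2 [3->2 ok]
  20: obs=w cand={0,5} pick 5 [2->5 ok]
  21: obs=w cand={0,5} pick 5 [5->5 ok]
  22: obs=w cand={0,5} pick 5 [5->5 ok]
  23: obs=y cand={3,4} pick 3 [5->3 ok]
  24: obs=y cand={3,4} pick 3 [3->3 ok]
  25: obs=y cand={3,4} pick 4 [3->4 ok]
  26: obs=z cand={1} pick 1 [4->1 ok]
  27: obs=y cand={3,4} pick 3 [1->3 ok]

0,3,3,5,3,0,2,5,3,5,3,0,2,4,0,2,3,5,3,2,5,5,5,3,3,4,1,3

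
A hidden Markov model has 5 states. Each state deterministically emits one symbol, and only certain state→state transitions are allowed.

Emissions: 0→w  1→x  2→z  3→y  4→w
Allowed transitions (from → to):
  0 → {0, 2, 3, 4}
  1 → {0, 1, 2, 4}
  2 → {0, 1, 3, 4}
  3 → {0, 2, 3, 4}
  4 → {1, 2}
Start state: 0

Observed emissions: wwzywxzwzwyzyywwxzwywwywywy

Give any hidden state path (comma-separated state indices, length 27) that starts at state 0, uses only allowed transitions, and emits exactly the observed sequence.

0,4,2,3,4,1,2,4,2,0,3,2,3,3,0,4,1,2,0,3,0,0,3,0,3,0,3

  pos 0: w in {0,4}, choose 0; start
  pos 1: w in {0,4}, choose 4; 0->4 ok
  pos 2: z in {2}, choose 2; 4->2 ok
  pos 3: y in {3}, choose 3; 2->3 ok
  pos 4: w in {0,4}, choose 4; 3->4 ok
  pos 5: x in {1}, choose 1; 4->1 ok
  pos 6: z in {2}, choose 2; 1->2 ok
  pos 7: w in {0,4}, choose 4; 2->4 ok
  pos 8: z in {2}, choose 2; 4->2 ok
  pos 9: w in {0,4}, choose 0; 2->0 ok
  pos 10: y in {3}, choose 3; 0->3 ok
  pos 11: z in {2}, choose 2; 3->2 ok
  pos 12: y in {3}, choose 3; 2->3 ok
  pos 13: y in {3}, choose 3; 3->3 ok
  pos 14: w in {0,4}, choose 0; 3->0 ok
  pos 15: w in {0,4}, choose 4; 0->4 ok
  pos 16: x in {1}, choose 1; 4->1 ok
  pos 17: z in {2}, choose 2; 1->2 ok
  pos 18: w in {0,4}, choose 0; 2->0 ok
  pos 19: y in {3}, choose 3; 0->3 ok
  pos 20: w in {0,4}, choose 0; 3->0 ok
  pos 21: w in {0,4}, choose 0; 0->0 ok
  pos 22: y in {3}, choose 3; 0->3 ok
  pos 23: w in {0,4}, choose 0; 3->0 ok
  pos 24: y in {3}, choose 3; 0->3 ok
  pos 25: w in {0,4}, choose 0; 3->0 ok
  pos 26: y in {3}, choose 3; 0->3 ok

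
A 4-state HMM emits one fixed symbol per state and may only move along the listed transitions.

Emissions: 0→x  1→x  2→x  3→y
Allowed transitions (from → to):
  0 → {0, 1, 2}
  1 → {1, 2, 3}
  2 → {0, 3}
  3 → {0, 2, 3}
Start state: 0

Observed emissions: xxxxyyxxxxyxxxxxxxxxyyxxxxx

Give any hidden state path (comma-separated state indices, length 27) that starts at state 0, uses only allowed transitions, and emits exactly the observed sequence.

0,2,0,2,3,3,0,2,0,2,3,2,0,0,1,2,0,1,1,2,3,3,2,0,0,2,0

  t0 'x' -> {0,1,2}, take 0 (start)
  t1 'x' -> {0,1,2}, take 2 (0->2 ok)
  t2 'x' -> {0,1,2}, take 0 (2->0 ok)
  t3 'x' -> {0,1,2}, take 2 (0->2 ok)
  t4 'y' -> {3}, take 3 (2->3 ok)
  t5 'y' -> {3}, take 3 (3->3 ok)
  t6 'x' -> {0,1,2}, take 0 (3->0 ok)
  t7 'x' -> {0,1,2}, take 2 (0->2 ok)
  t8 'x' -> {0,1,2}, take 0 (2->0 ok)
  t9 'x' -> {0,1,2}, take 2 (0->2 ok)
  t10 'y' -> {3}, take 3 (2->3 ok)
  t11 'x' -> {0,1,2}, take 2 (3->2 ok)
  t12 'x' -> {0,1,2}, take 0 (2->0 ok)
  t13 'x' -> {0,1,2}, take 0 (0->0 ok)
  t14 'x' -> {0,1,2}, take 1 (0->1 ok)
  t15 'x' -> {0,1,2}, take 2 (1->2 ok)
  t16 'x' -> {0,1,2}, take 0 (2->0 ok)
  t17 'x' -> {0,1,2}, take 1 (0->1 ok)
  t18 'x' -> {0,1,2}, take 1 (1->1 ok)
  t19 'x' -> {0,1,2}, take 2 (1->2 ok)
  t20 'y' -> {3}, take 3 (2->3 ok)
  t21 'y' -> {3}, take 3 (3->3 ok)
  t22 'x' -> {0,1,2}, take 2 (3->2 ok)
  t23 'x' -> {0,1,2}, take 0 (2->0 ok)
  t24 'x' -> {0,1,2}, take 0 (0->0 ok)
  t25 'x' -> {0,1,2}, take 2 (0->2 ok)
  t26 'x' -> {0,1,2}, take 0 (2->0 ok)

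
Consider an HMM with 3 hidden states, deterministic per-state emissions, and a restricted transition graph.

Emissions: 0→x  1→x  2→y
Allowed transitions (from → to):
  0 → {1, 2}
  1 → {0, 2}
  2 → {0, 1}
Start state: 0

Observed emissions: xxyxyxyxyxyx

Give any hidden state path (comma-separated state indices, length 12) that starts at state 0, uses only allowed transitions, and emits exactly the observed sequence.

0,1,2,0,2,1,2,1,2,0,2,0

  [0] x  {0,1}  => 0  start
  [1] x  {0,1}  => 1  0->1 ok
  [2] y  {2}  => 2  1->2 ok
  [3] x  {0,1}  => 0  2->0 ok
  [4] y  {2}  => 2  0->2 ok
  [5] x  {0,1}  => 1  2->1 ok
  [6] y  {2}  => 2  1->2 ok
  [7] x  {0,1}  => 1  2->1 ok
  [8] y  {2}  => 2  1->2 ok
  [9] x  {0,1}  => 0  2->0 ok
  [10] y  {2}  => 2  0->2 ok
  [11] x  {0,1}  => 0  2->0 ok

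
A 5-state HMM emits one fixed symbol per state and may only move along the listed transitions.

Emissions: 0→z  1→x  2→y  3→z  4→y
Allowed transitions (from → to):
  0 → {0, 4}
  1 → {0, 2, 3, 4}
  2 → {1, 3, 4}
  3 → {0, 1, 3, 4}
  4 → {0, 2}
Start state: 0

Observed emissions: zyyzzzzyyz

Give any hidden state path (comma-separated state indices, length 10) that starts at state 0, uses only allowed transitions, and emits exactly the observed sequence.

0,4,2,3,3,3,0,4,2,3

  t0 'z' -> {0,3}, take 0 (start)
  t1 'y' -> {2,4}, take 4 (0->4 ok)
  t2 'y' -> {2,4}, take 2 (4->2 ok)
  t3 'z' -> {0,3}, take 3 (2->3 ok)
  t4 'z' -> {0,3}, take 3 (3->3 ok)
  t5 'z' -> {0,3}, take 3 (3->3 ok)
  t6 'z' -> {0,3}, take 0 (3->0 ok)
  t7 'y' -> {2,4}, take 4 (0->4 ok)
  t8 'y' -> {2,4}, take 2 (4->2 ok)
  t9 'z' -> {0,3}, take 3 (2->3 ok)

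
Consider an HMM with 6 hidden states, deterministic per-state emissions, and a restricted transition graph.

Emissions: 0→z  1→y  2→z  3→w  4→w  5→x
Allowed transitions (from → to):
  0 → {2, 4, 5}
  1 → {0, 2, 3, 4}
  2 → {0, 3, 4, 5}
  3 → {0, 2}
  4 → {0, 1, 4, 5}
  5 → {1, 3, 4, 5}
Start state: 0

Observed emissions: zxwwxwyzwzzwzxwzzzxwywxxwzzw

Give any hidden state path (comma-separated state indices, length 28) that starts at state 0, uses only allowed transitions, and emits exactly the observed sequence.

  0: obs=z cand={0,2} pick 0 [start]
  1: obs=x cand={5} pick 5 [0->5 ok]
  2: obs=w cand={3,4} pick 4 [5->4 ok]
  3: obs=w cand={3,4} pick 4 [4->4 ok]
  4: obs=x cand={5} pick 5 [4->5 ok]
  5: obs=w cand={3,4} pick 4 [5->4 ok]
  6: obs=y cand={1} pick 1 [4->1 ok]
  7: obs=z cand={0,2} pick 2 [1->2 ok]
  8: obs=w cand={3,4} pick 3 [2->3 ok]
  9: obs=z cand={0,2} pick 0 [3->0 ok]
  10: obs=z cand={0,2} pick 2 [0->2 ok]
  11: obs=w cand={3,4} pick 3 [2->3 ok]
  12: obs=z cand={0,2} pick 0 [3->0 ok]
  13: obs=x cand={5} pick 5 [0->5 ok]
  14: obs=w cand={3,4} pick 3 [5->3 ok]
  15: obs=z cand={0,2} pick 0 [3->0 ok]
  16: obs=z cand={0,2} pick 2 [0->2 ok]
  17: obs=z cand={0,2} pick 0 [2->0 ok]
  18: obs=x cand={5} pick 5 [0->5 ok]
  19: obs=w cand={3,4} pick 4 [5->4 ok]
  20: obs=y cand={1} pick 1 [4->1 ok]
  21: obs=w cand={3,4} pick 4 [1->4 ok]
  22: obs=x cand={5} pick 5 [4->5 ok]
  23: obs=x cand={5} pick 5 [5->5 ok]
  24: obs=w cand={3,4} pick 3 [5->3 ok]
  25: obs=z cand={0,2} pick 0 [3->0 ok]
  26: obs=z cand={0,2} pick 2 [0->2 ok]
  27: obs=w cand={3,4} pick 4 [2->4 ok]

0,5,4,4,5,4,1,2,3,0,2,3,0,5,3,0,2,0,5,4,1,4,5,5,3,0,2,4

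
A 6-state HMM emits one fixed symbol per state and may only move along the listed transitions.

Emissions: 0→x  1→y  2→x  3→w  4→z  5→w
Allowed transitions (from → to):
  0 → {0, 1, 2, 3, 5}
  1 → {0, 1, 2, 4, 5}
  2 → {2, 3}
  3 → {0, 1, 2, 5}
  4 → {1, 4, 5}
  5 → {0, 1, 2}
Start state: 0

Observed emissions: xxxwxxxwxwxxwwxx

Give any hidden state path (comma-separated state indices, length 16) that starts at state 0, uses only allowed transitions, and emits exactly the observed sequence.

0,2,2,3,2,2,2,3,2,3,2,2,3,5,0,0

  [0] x  {0,2}  => 0  start
  [1] x  {0,2}  => 2  0->2 ok
  [2] x  {0,2}  => 2  2->2 ok
  [3] w  {3,5}  => 3  2->3 ok
  [4] x  {0,2}  => 2  3->2 ok
  [5] x  {0,2}  => 2  2->2 ok
  [6] x  {0,2}  => 2  2->2 ok
  [7] w  {3,5}  => 3  2->3 ok
  [8] x  {0,2}  => 2  3->2 ok
  [9] w  {3,5}  => 3  2->3 ok
  [10] x  {0,2}  => 2  3->2 ok
  [11] x  {0,2}  => 2  2->2 ok
  [12] w  {3,5}  => 3  2->3 ok
  [13] w  {3,5}  => 5  3->5 ok
  [14] x  {0,2}  => 0  5->0 ok
  [15] x  {0,2}  => 0  0->0 ok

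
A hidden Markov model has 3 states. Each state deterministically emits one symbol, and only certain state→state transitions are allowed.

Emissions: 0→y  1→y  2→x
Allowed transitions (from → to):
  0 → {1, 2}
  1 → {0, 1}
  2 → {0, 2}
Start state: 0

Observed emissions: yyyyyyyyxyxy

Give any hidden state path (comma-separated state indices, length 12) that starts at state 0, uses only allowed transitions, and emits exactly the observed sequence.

0,1,1,1,1,1,1,0,2,0,2,0

  [0] y  {0,1}  => 0  start
  [1] y  {0,1}  => 1  0->1 ok
  [2] y  {0,1}  => 1  1->1 ok
  [3] y  {0,1}  => 1  1->1 ok
  [4] y  {0,1}  => 1  1->1 ok
  [5] y  {0,1}  => 1  1->1 ok
  [6] y  {0,1}  => 1  1->1 ok
  [7] y  {0,1}  => 0  1->0 ok
  [8] x  {2}  => 2  0->2 ok
  [9] y  {0,1}  => 0  2->0 ok
  [10] x  {2}  => 2  0->2 ok
  [11] y  {0,1}  => 0  2->0 ok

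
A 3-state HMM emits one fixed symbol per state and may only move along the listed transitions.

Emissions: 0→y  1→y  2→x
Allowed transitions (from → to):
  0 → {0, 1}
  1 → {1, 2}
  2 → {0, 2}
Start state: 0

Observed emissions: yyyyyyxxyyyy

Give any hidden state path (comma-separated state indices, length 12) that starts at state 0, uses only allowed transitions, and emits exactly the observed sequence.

  0: obs=y cand={0,1} pick 0 [start]
  1: obs=y cand={0,1} pick 0 [0->0 ok]
  2: obs=y cand={0,1} pick 0 [0->0 ok]
  3: obs=y cand={0,1} pick 1 [0->1 ok]
  4: obs=y cand={0,1} pick 1 [1->1 ok]
  5: obs=y cand={0,1} pick 1 [1->1 ok]
  6: obs=x cand={2} pick 2 [1->2 ok]
  7: obs=x cand={2} pick 2 [2->2 ok]
  8: obs=y cand={0,1} pick 0 [2->0 ok]
  9: obs=y cand={0,1} pick 0 [0->0 ok]
  10: obs=y cand={0,1} pick 1 [0->1 ok]
  11: obs=y cand={0,1} pick 1 [1->1 ok]

0,0,0,1,1,1,2,2,0,0,1,1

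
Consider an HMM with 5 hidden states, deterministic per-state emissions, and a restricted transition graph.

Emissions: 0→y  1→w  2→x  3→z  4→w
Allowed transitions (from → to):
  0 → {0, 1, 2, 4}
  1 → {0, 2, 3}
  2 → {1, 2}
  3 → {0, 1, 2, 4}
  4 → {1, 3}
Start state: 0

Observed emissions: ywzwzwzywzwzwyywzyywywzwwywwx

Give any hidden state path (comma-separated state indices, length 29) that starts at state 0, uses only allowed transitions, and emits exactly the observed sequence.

  pos 0: y in {0}, choose 0; start
  pos 1: w in {1,4}, choose 1; 0->1 ok
  pos 2: z in {3}, choose 3; 1->3 ok
  pos 3: w in {1,4}, choose 4; 3->4 ok
  pos 4: z in {3}, choose 3; 4->3 ok
  pos 5: w in {1,4}, choose 4; 3->4 ok
  pos 6: z in {3}, choose 3; 4->3 ok
  pos 7: y in {0}, choose 0; 3->0 ok
  pos 8: w in {1,4}, choose 1; 0->1 ok
  pos 9: z in {3}, choose 3; 1->3 ok
  pos 10: w in {1,4}, choose 4; 3->4 ok
  pos 11: z in {3}, choose 3; 4->3 ok
  pos 12: w in {1,4}, choose 1; 3->1 ok
  pos 13: y in {0}, choose 0; 1->0 ok
  pos 14: y in {0}, choose 0; 0->0 ok
  pos 15: w in {1,4}, choose 4; 0->4 ok
  pos 16: z in {3}, choose 3; 4->3 ok
  pos 17: y in {0}, choose 0; 3->0 ok
  pos 18: y in {0}, choose 0; 0->0 ok
  pos 19: w in {1,4}, choose 1; 0->1 ok
  pos 20: y in {0}, choose 0; 1->0 ok
  pos 21: w in {1,4}, choose 4; 0->4 ok
  pos 22: z in {3}, choose 3; 4->3 ok
  pos 23: w in {1,4}, choose 4; 3->4 ok
  pos 24: w in {1,4}, choose 1; 4->1 ok
  pos 25: y in {0}, choose 0; 1->0 ok
  pos 26: w in {1,4}, choose 4; 0->4 ok
  pos 27: w in {1,4}, choose 1; 4->1 ok
  pos 28: x in {2}, choose 2; 1->2 ok

0,1,3,4,3,4,3,0,1,3,4,3,1,0,0,4,3,0,0,1,0,4,3,4,1,0,4,1,2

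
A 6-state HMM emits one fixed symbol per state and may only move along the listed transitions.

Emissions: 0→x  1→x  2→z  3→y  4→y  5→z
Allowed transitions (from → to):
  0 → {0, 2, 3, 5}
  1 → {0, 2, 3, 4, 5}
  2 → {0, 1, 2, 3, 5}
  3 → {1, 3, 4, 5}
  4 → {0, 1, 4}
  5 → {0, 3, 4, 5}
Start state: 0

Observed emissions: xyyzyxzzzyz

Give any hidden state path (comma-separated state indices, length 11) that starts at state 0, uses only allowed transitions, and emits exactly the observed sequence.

0,3,3,5,4,1,2,5,5,3,5

  0: obs=x cand={0,1} pick 0 [start]
  1: obs=y cand={3,4} pick 3 [0->3 ok]
  2: obs=y cand={3,4} pick 3 [3->3 ok]
  3: obs=z cand={2,5} pick 5 [3->5 ok]
  4: obs=y cand={3,4} pick 4 [5->4 ok]
  5: obs=x cand={0,1} pick 1 [4->1 ok]
  6: obs=z cand={2,5} pick 2 [1->2 ok]
  7: obs=z cand={2,5} pick 5 [2->5 ok]
  8: obs=z cand={2,5} pick 5 [5->5 ok]
  9: obs=y cand={3,4} pick 3 [5->3 ok]
  10: obs=z cand={2,5} pick 5 [3->5 ok]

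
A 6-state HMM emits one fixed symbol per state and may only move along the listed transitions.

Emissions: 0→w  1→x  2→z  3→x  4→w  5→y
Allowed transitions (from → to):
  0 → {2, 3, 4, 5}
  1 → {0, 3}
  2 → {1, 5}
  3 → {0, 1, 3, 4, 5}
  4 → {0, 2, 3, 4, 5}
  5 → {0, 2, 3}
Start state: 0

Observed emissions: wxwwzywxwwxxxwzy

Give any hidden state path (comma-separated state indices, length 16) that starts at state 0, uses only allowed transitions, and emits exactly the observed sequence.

  0: obs=w cand={0,4} pick 0 [start]
  1: obs=x cand={1,3} pick 3 [0->3 ok]
  2: obs=w cand={0,4} pick 4 [3->4 ok]
  3: obs=w cand={0,4} pick 4 [4->4 ok]
  4: obs=z cand={2} pick 2 [4->2 ok]
  5: obs=y cand={5} pick 5 [2->5 ok]
  6: obs=w cand={0,4} pick 0 [5->0 ok]
  7: obs=x cand={1,3} pick 3 [0->3 ok]
  8: obs=w cand={0,4} pick 4 [3->4 ok]
  9: obs=w cand={0,4} pick 0 [4->0 ok]
  10: obs=x cand={1,3} pick 3 [0->3 ok]
  11: obs=x cand={1,3} pick 3 [3->3 ok]
  12: obs=x cand={1,3} pick 3 [3->3 ok]
  13: obs=w cand={0,4} pick 4 [3->4 ok]
  14: obs=z cand={2} pick 2 [4->2 ok]
  15: obs=y cand={5} pick 5 [2->5 ok]

0,3,4,4,2,5,0,3,4,0,3,3,3,4,2,5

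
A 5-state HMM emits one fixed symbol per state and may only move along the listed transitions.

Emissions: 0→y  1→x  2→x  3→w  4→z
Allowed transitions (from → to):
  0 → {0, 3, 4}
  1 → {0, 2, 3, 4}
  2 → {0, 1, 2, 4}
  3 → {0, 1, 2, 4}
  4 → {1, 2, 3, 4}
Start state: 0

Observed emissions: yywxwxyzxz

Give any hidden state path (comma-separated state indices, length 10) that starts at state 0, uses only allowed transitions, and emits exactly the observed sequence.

0,0,3,1,3,2,0,4,2,4

  t0 'y' -> {0}, take 0 (start)
  t1 'y' -> {0}, take 0 (0->0 ok)
  t2 'w' -> {3}, take 3 (0->3 ok)
  t3 'x' -> {1,2}, take 1 (3->1 ok)
  t4 'w' -> {3}, take 3 (1->3 ok)
  t5 'x' -> {1,2}, take 2 (3->2 ok)
  t6 'y' -> {0}, take 0 (2->0 ok)
  t7 'z' -> {4}, take 4 (0->4 ok)
  t8 'x' -> {1,2}, take 2 (4->2 ok)
  t9 'z' -> {4}, take 4 (2->4 ok)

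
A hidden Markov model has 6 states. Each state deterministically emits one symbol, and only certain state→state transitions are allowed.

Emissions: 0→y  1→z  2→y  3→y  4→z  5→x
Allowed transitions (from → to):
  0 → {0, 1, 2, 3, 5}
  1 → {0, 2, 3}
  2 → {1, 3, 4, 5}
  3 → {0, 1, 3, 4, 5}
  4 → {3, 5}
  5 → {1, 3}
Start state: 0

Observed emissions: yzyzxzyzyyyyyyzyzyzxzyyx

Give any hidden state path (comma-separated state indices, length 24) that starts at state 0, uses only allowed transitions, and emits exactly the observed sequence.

  [0] y  {0,2,3}  => 0  start
  [1] z  {1,4}  => 1  0->1 ok
  [2] y  {0,2,3}  => 3  1->3 ok
  [3] z  {1,4}  => 4  3->4 ok
  [4] x  {5}  => 5  4->5 ok
  [5] z  {1,4}  => 1  5->1 ok
  [6] y  {0,2,3}  => 2  1->2 ok
  [7] z  {1,4}  => 1  2->1 ok
  [8] y  {0,2,3}  => 3  1->3 ok
  [9] y  {0,2,3}  => 3  3->3 ok
  [10] y  {0,2,3}  => 3  3->3 ok
  [11] y  {0,2,3}  => 0  3->0 ok
  [12] y  {0,2,3}  => 3  0->3 ok
  [13] y  {0,2,3}  => 0  3->0 ok
  [14] z  {1,4}  => 1  0->1 ok
  [15] y  {0,2,3}  => 0  1->0 ok
  [16] z  {1,4}  => 1  0->1 ok
  [17] y  {0,2,3}  => 3  1->3 ok
  [18] z  {1,4}  => 4  3->4 ok
  [19] x  {5}  => 5  4->5 ok
  [20] z  {1,4}  => 1  5->1 ok
  [21] y  {0,2,3}  => 0  1->0 ok
  [22] y  {0,2,3}  => 3  0->3 ok
  [23] x  {5}  => 5  3->5 ok

0,1,3,4,5,1,2,1,3,3,3,0,3,0,1,0,1,3,4,5,1,0,3,5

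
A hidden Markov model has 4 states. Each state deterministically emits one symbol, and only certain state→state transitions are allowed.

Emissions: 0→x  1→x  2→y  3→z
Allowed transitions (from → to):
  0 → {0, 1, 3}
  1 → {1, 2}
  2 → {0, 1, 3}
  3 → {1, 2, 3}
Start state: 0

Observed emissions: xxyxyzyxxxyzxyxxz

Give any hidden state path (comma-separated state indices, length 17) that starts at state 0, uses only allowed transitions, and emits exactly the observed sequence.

0,1,2,1,2,3,2,1,1,1,2,3,1,2,0,0,3

  pos 0: x in {0,1}, choose 0; start
  pos 1: x in {0,1}, choose 1; 0->1 ok
  pos 2: y in {2}, choose 2; 1->2 ok
  pos 3: x in {0,1}, choose 1; 2->1 ok
  pos 4: y in {2}, choose 2; 1->2 ok
  pos 5: z in {3}, choose 3; 2->3 ok
  pos 6: y in {2}, choose 2; 3->2 ok
  pos 7: x in {0,1}, choose 1; 2->1 ok
  pos 8: x in {0,1}, choose 1; 1->1 ok
  pos 9: x in {0,1}, choose 1; 1->1 ok
  pos 10: y in {2}, choose 2; 1->2 ok
  pos 11: z in {3}, choose 3; 2->3 ok
  pos 12: x in {0,1}, choose 1; 3->1 ok
  pos 13: y in {2}, choose 2; 1->2 ok
  pos 14: x in {0,1}, choose 0; 2->0 ok
  pos 15: x in {0,1}, choose 0; 0->0 ok
  pos 16: z in {3}, choose 3; 0->3 ok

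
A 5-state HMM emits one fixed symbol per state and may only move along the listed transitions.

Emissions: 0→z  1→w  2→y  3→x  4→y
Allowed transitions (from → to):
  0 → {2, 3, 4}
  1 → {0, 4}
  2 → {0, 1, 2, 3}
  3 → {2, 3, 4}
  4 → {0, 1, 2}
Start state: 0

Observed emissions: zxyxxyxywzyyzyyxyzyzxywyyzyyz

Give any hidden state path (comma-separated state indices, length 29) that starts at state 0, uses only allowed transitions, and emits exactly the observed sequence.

0,3,2,3,3,2,3,4,1,0,4,2,0,4,2,3,2,0,4,0,3,4,1,4,2,0,4,2,0

  pos 0: z in {0}, choose 0; start
  pos 1: x in {3}, choose 3; 0->3 ok
  pos 2: y in {2,4}, choose 2; 3->2 ok
  pos 3: x in {3}, choose 3; 2->3 ok
  pos 4: x in {3}, choose 3; 3->3 ok
  pos 5: y in {2,4}, choose 2; 3->2 ok
  pos 6: x in {3}, choose 3; 2->3 ok
  pos 7: y in {2,4}, choose 4; 3->4 ok
  pos 8: w in {1}, choose 1; 4->1 ok
  pos 9: z in {0}, choose 0; 1->0 ok
  pos 10: y in {2,4}, choose 4; 0->4 ok
  pos 11: y in {2,4}, choose 2; 4->2 ok
  pos 12: z in {0}, choose 0; 2->0 ok
  pos 13: y in {2,4}, choose 4; 0->4 ok
  pos 14: y in {2,4}, choose 2; 4->2 ok
  pos 15: x in {3}, choose 3; 2->3 ok
  pos 16: y in {2,4}, choose 2; 3->2 ok
  pos 17: z in {0}, choose 0; 2->0 ok
  pos 18: y in {2,4}, choose 4; 0->4 ok
  pos 19: z in {0}, choose 0; 4->0 ok
  pos 20: x in {3}, choose 3; 0->3 ok
  pos 21: y in {2,4}, choose 4; 3->4 ok
  pos 22: w in {1}, choose 1; 4->1 ok
  pos 23: y in {2,4}, choose 4; 1->4 ok
  pos 24: y in {2,4}, choose 2; 4->2 ok
  pos 25: z in {0}, choose 0; 2->0 ok
  pos 26: y in {2,4}, choose 4; 0->4 ok
  pos 27: y in {2,4}, choose 2; 4->2 ok
  pos 28: z in {0}, choose 0; 2->0 ok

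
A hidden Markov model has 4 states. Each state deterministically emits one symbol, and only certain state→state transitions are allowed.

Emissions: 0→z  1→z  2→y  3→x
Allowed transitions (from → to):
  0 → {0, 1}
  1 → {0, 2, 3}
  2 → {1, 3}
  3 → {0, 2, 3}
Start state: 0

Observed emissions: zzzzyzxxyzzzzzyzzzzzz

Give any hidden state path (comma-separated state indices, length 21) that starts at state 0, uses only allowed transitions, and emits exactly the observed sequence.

  pos 0: z in {0,1}, choose 0; start
  pos 1: z in {0,1}, choose 0; 0->0 ok
  pos 2: z in {0,1}, choose 0; 0->0 ok
  pos 3: z in {0,1}, choose 1; 0->1 ok
  pos 4: y in {2}, choose 2; 1->2 ok
  pos 5: z in {0,1}, choose 1; 2->1 ok
  pos 6: x in {3}, choose 3; 1->3 ok
  pos 7: x in {3}, choose 3; 3->3 ok
  pos 8: y in {2}, choose 2; 3->2 ok
  pos 9: z in {0,1}, choose 1; 2->1 ok
  pos 10: z in {0,1}, choose 0; 1->0 ok
  pos 11: z in {0,1}, choose 1; 0->1 ok
  pos 12: z in {0,1}, choose 0; 1->0 ok
  pos 13: z in {0,1}, choose 1; 0->1 ok
  pos 14: y in {2}, choose 2; 1->2 ok
  pos 15: z in {0,1}, choose 1; 2->1 ok
  pos 16: z in {0,1}, choose 0; 1->0 ok
  pos 17: z in {0,1}, choose 0; 0->0 ok
  pos 18: z in {0,1}, choose 0; 0->0 ok
  pos 19: z in {0,1}, choose 0; 0->0 ok
  pos 20: z in {0,1}, choose 0; 0->0 ok

0,0,0,1,2,1,3,3,2,1,0,1,0,1,2,1,0,0,0,0,0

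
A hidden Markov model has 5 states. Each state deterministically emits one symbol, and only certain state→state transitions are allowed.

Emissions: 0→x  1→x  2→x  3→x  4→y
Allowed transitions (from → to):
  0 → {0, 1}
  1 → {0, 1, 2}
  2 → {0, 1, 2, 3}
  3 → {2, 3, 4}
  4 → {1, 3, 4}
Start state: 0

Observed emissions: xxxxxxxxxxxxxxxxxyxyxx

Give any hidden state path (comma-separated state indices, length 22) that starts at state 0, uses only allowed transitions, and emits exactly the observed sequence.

  t0 'x' -> {0,1,2,3}, take 0 (start)
  t1 'x' -> {0,1,2,3}, take 0 (0->0 ok)
  t2 'x' -> {0,1,2,3}, take 0 (0->0 ok)
  t3 'x' -> {0,1,2,3}, take 0 (0->0 ok)
  t4 'x' -> {0,1,2,3}, take 0 (0->0 ok)
  t5 'x' -> {0,1,2,3}, take 1 (0->1 ok)
  t6 'x' -> {0,1,2,3}, take 2 (1->2 ok)
  t7 'x' -> {0,1,2,3}, take 1 (2->1 ok)
  t8 'x' -> {0,1,2,3}, take 2 (1->2 ok)
  t9 'x' -> {0,1,2,3}, take 3 (2->3 ok)
  t10 'x' -> {0,1,2,3}, take 2 (3->2 ok)
  t11 'x' -> {0,1,2,3}, take 2 (2->2 ok)
  t12 'x' -> {0,1,2,3}, take 0 (2->0 ok)
  t13 'x' -> {0,1,2,3}, take 1 (0->1 ok)
  t14 'x' -> {0,1,2,3}, take 2 (1->2 ok)
  t15 'x' -> {0,1,2,3}, take 2 (2->2 ok)
  t16 'x' -> {0,1,2,3}, take 3 (2->3 ok)
  t17 'y' -> {4}, take 4 (3->4 ok)
  t18 'x' -> {0,1,2,3}, take 3 (4->3 ok)
  t19 'y' -> {4}, take 4 (3->4 ok)
  t20 'x' -> {0,1,2,3}, take 1 (4->1 ok)
  t21 'x' -> {0,1,2,3}, take 1 (1->1 ok)

0,0,0,0,0,1,2,1,2,3,2,2,0,1,2,2,3,4,3,4,1,1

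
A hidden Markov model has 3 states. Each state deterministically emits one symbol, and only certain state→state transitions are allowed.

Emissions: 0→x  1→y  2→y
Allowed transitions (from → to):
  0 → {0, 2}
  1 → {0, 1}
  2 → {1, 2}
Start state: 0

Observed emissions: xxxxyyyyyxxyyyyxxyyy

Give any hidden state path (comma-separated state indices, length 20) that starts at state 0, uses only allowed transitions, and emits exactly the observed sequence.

  [0] x  {0}  => 0  start
  [1] x  {0}  => 0  0->0 ok
  [2] x  {0}  => 0  0->0 ok
  [3] x  {0}  => 0  0->0 ok
  [4] y  {1,2}  => 2  0->2 ok
  [5] y  {1,2}  => 2  2->2 ok
  [6] y  {1,2}  => 2  2->2 ok
  [7] y  {1,2}  => 1  2->1 ok
  [8] y  {1,2}  => 1  1->1 ok
  [9] x  {0}  => 0  1->0 ok
  [10] x  {0}  => 0  0->0 ok
  [11] y  {1,2}  => 2  0->2 ok
  [12] y  {1,2}  => 2  2->2 ok
  [13] y  {1,2}  => 1  2->1 ok
  [14] y  {1,2}  => 1  1->1 ok
  [15] x  {0}  => 0  1->0 ok
  [16] x  {0}  => 0  0->0 ok
  [17] y  {1,2}  => 2  0->2 ok
  [18] y  {1,2}  => 2  2->2 ok
  [19] y  {1,2}  => 1  2->1 ok

0,0,0,0,2,2,2,1,1,0,0,2,2,1,1,0,0,2,2,1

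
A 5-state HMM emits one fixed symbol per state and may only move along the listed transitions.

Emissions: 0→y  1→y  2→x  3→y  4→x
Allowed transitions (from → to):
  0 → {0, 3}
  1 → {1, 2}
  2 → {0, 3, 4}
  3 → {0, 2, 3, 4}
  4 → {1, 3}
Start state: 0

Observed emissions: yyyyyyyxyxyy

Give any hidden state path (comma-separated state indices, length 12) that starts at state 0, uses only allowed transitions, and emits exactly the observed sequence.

0,0,3,3,0,0,3,2,3,2,0,3

  pos 0: y in {0,1,3}, choose 0; start
  pos 1: y in {0,1,3}, choose 0; 0->0 ok
  pos 2: y in {0,1,3}, choose 3; 0->3 ok
  pos 3: y in {0,1,3}, choose 3; 3->3 ok
  pos 4: y in {0,1,3}, choose 0; 3->0 ok
  pos 5: y in {0,1,3}, choose 0; 0->0 ok
  pos 6: y in {0,1,3}, choose 3; 0->3 ok
  pos 7: x in {2,4}, choose 2; 3->2 ok
  pos 8: y in {0,1,3}, choose 3; 2->3 ok
  pos 9: x in {2,4}, choose 2; 3->2 ok
  pos 10: y in {0,1,3}, choose 0; 2->0 ok
  pos 11: y in {0,1,3}, choose 3; 0->3 ok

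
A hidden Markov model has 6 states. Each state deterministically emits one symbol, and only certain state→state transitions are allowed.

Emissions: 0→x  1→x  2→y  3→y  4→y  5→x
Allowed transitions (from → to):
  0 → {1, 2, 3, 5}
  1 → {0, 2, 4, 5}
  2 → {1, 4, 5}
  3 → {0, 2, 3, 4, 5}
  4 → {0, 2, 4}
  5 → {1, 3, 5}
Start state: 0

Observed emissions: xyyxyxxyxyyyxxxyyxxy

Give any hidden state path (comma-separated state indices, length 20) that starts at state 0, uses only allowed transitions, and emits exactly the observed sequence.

0,3,3,0,2,5,5,3,0,3,4,4,0,5,5,3,2,1,5,3

  [0] x  {0,1,5}  => 0  start
  [1] y  {2,3,4}  => 3  0->3 ok
  [2] y  {2,3,4}  => 3  3->3 ok
  [3] x  {0,1,5}  => 0  3->0 ok
  [4] y  {2,3,4}  => 2  0->2 ok
  [5] x  {0,1,5}  => 5  2->5 ok
  [6] x  {0,1,5}  => 5  5->5 ok
  [7] y  {2,3,4}  => 3  5->3 ok
  [8] x  {0,1,5}  => 0  3->0 ok
  [9] y  {2,3,4}  => 3  0->3 ok
  [10] y  {2,3,4}  => 4  3->4 ok
  [11] y  {2,3,4}  => 4  4->4 ok
  [12] x  {0,1,5}  => 0  4->0 ok
  [13] x  {0,1,5}  => 5  0->5 ok
  [14] x  {0,1,5}  => 5  5->5 ok
  [15] y  {2,3,4}  => 3  5->3 ok
  [16] y  {2,3,4}  => 2  3->2 ok
  [17] x  {0,1,5}  => 1  2->1 ok
  [18] x  {0,1,5}  => 5  1->5 ok
  [19] y  {2,3,4}  => 3  5->3 ok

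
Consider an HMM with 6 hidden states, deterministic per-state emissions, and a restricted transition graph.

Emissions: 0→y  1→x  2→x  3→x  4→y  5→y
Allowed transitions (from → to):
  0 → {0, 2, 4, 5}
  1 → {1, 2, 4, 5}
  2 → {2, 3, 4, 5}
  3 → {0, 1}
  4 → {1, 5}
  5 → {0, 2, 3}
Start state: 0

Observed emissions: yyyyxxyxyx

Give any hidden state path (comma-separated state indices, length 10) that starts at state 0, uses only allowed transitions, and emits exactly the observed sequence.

0,0,0,4,1,2,4,1,5,3

  0: obs=y cand={0,4,5} pick 0 [start]
  1: obs=y cand={0,4,5} pick 0 [0->0 ok]
  2: obs=y cand={0,4,5} pick 0 [0->0 ok]
  3: obs=y cand={0,4,5} pick 4 [0->4 ok]
  4: obs=x cand={1,2,3} pick 1 [4->1 ok]
  5: obs=x cand={1,2,3} pick 2 [1->2 ok]
  6: obs=y cand={0,4,5} pick 4 [2->4 ok]
  7: obs=x cand={1,2,3} pick 1 [4->1 ok]
  8: obs=y cand={0,4,5} pick 5 [1->5 ok]
  9: obs=x cand={1,2,3} pick 3 [5->3 ok]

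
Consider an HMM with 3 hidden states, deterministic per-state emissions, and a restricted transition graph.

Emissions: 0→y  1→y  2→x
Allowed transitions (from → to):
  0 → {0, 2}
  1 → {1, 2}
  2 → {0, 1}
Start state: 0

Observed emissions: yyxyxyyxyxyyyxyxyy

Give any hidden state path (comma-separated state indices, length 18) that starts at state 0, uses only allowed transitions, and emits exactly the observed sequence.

  [0] y  {0,1}  => 0  start
  [1] y  {0,1}  => 0  0->0 ok
  [2] x  {2}  => 2  0->2 ok
  [3] y  {0,1}  => 0  2->0 ok
  [4] x  {2}  => 2  0->2 ok
  [5] y  {0,1}  => 1  2->1 ok
  [6] y  {0,1}  => 1  1->1 ok
  [7] x  {2}  => 2  1->2 ok
  [8] y  {0,1}  => 0  2->0 ok
  [9] x  {2}  => 2  0->2 ok
  [10] y  {0,1}  => 1  2->1 ok
  [11] y  {0,1}  => 1  1->1 ok
  [12] y  {0,1}  => 1  1->1 ok
  [13] x  {2}  => 2  1->2 ok
  [14] y  {0,1}  => 0  2->0 ok
  [15] x  {2}  => 2  0->2 ok
  [16] y  {0,1}  => 1  2->1 ok
  [17] y  {0,1}  => 1  1->1 ok

0,0,2,0,2,1,1,2,0,2,1,1,1,2,0,2,1,1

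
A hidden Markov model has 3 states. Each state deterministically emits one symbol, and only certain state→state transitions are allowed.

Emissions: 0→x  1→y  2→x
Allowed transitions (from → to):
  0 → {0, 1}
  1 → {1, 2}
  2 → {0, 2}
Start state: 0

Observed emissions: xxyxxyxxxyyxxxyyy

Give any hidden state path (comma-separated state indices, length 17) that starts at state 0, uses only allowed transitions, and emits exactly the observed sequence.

  pos 0: x in {0,2}, choose 0; start
  pos 1: x in {0,2}, choose 0; 0->0 ok
  pos 2: y in {1}, choose 1; 0->1 ok
  pos 3: x in {0,2}, choose 2; 1->2 ok
  pos 4: x in {0,2}, choose 0; 2->0 ok
  pos 5: y in {1}, choose 1; 0->1 ok
  pos 6: x in {0,2}, choose 2; 1->2 ok
  pos 7: x in {0,2}, choose 2; 2->2 ok
  pos 8: x in {0,2}, choose 0; 2->0 ok
  pos 9: y in {1}, choose 1; 0->1 ok
  pos 10: y in {1}, choose 1; 1->1 ok
  pos 11: x in {0,2}, choose 2; 1->2 ok
  pos 12: x in {0,2}, choose 2; 2->2 ok
  pos 13: x in {0,2}, choose 0; 2->0 ok
  pos 14: y in {1}, choose 1; 0->1 ok
  pos 15: y in {1}, choose 1; 1->1 ok
  pos 16: y in {1}, choose 1; 1->1 ok

0,0,1,2,0,1,2,2,0,1,1,2,2,0,1,1,1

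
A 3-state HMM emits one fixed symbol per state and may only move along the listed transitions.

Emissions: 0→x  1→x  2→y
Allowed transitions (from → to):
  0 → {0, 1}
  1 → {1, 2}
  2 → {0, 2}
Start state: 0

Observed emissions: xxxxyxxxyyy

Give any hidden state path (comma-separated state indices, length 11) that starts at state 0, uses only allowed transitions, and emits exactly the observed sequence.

  [0] x  {0,1}  => 0  start
  [1] x  {0,1}  => 0  0->0 ok
  [2] x  {0,1}  => 1  0->1 ok
  [3] x  {0,1}  => 1  1->1 ok
  [4] y  {2}  => 2  1->2 ok
  [5] x  {0,1}  => 0  2->0 ok
  [6] x  {0,1}  => 0  0->0 ok
  [7] x  {0,1}  => 1  0->1 ok
  [8] y  {2}  => 2  1->2 ok
  [9] y  {2}  => 2  2->2 ok
  [10] y  {2}  => 2  2->2 ok

0,0,1,1,2,0,0,1,2,2,2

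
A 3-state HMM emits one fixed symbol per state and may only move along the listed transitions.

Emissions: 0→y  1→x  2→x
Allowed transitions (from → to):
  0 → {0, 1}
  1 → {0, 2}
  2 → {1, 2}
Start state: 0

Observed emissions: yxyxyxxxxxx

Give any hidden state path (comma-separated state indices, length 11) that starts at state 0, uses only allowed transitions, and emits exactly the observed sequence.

0,1,0,1,0,1,2,1,2,2,2

  0: obs=y cand={0} pick 0 [start]
  1: obs=x cand={1,2} pick 1 [0->1 ok]
  2: obs=y cand={0} pick 0 [1->0 ok]
  3: obs=x cand={1,2} pick 1 [0->1 ok]
  4: obs=y cand={0} pick 0 [1->0 ok]
  5: obs=x cand={1,2} pick 1 [0->1 ok]
  6: obs=x cand={1,2} pick 2 [1->2 ok]
  7: obs=x cand={1,2} pick 1 [2->1 ok]
  8: obs=x cand={1,2} pick 2 [1->2 ok]
  9: obs=x cand={1,2} pick 2 [2->2 ok]
  10: obs=x cand={1,2} pick 2 [2->2 ok]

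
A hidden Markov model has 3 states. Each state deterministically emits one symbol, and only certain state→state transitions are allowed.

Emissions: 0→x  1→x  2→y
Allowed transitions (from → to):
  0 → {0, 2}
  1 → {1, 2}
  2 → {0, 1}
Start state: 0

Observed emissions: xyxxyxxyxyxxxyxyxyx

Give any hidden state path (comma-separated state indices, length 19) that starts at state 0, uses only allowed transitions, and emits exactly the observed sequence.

0,2,0,0,2,1,1,2,0,2,1,1,1,2,1,2,0,2,1

  pos 0: x in {0,1}, choose 0; start
  pos 1: y in {2}, choose 2; 0->2 ok
  pos 2: x in {0,1}, choose 0; 2->0 ok
  pos 3: x in {0,1}, choose 0; 0->0 ok
  pos 4: y in {2}, choose 2; 0->2 ok
  pos 5: x in {0,1}, choose 1; 2->1 ok
  pos 6: x in {0,1}, choose 1; 1->1 ok
  pos 7: y in {2}, choose 2; 1->2 ok
  pos 8: x in {0,1}, choose 0; 2->0 ok
  pos 9: y in {2}, choose 2; 0->2 ok
  pos 10: x in {0,1}, choose 1; 2->1 ok
  pos 11: x in {0,1}, choose 1; 1->1 ok
  pos 12: x in {0,1}, choose 1; 1->1 ok
  pos 13: y in {2}, choose 2; 1->2 ok
  pos 14: x in {0,1}, choose 1; 2->1 ok
  pos 15: y in {2}, choose 2; 1->2 ok
  pos 16: x in {0,1}, choose 0; 2->0 ok
  pos 17: y in {2}, choose 2; 0->2 ok
  pos 18: x in {0,1}, choose 1; 2->1 ok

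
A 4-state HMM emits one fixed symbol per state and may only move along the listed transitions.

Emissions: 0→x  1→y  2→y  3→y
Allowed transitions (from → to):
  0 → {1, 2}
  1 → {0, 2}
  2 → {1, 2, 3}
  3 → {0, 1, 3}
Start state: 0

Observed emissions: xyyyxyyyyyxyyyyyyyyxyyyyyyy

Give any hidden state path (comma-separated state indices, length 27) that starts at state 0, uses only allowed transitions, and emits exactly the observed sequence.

  pos 0: x in {0}, choose 0; start
  pos 1: y in {1,2,3}, choose 2; 0->2 ok
  pos 2: y in {1,2,3}, choose 2; 2->2 ok
  pos 3: y in {1,2,3}, choose 3; 2->3 ok
  pos 4: x in {0}, choose 0; 3->0 ok
  pos 5: y in {1,2,3}, choose 1; 0->1 ok
  pos 6: y in {1,2,3}, choose 2; 1->2 ok
  pos 7: y in {1,2,3}, choose 3; 2->3 ok
  pos 8: y in {1,2,3}, choose 3; 3->3 ok
  pos 9: y in {1,2,3}, choose 1; 3->1 ok
  pos 10: x in {0}, choose 0; 1->0 ok
  pos 11: y in {1,2,3}, choose 1; 0->1 ok
  pos 12: y in {1,2,3}, choose 2; 1->2 ok
  pos 13: y in {1,2,3}, choose 2; 2->2 ok
  pos 14: y in {1,2,3}, choose 1; 2->1 ok
  pos 15: y in {1,2,3}, choose 2; 1->2 ok
  pos 16: y in {1,2,3}, choose 1; 2->1 ok
  pos 17: y in {1,2,3}, choose 2; 1->2 ok
  pos 18: y in {1,2,3}, choose 1; 2->1 ok
  pos 19: x in {0}, choose 0; 1->0 ok
  pos 20: y in {1,2,3}, choose 2; 0->2 ok
  pos 21: y in {1,2,3}, choose 3; 2->3 ok
  pos 22: y in {1,2,3}, choose 1; 3->1 ok
  pos 23: y in {1,2,3}, choose 2; 1->2 ok
  pos 24: y in {1,2,3}, choose 2; 2->2 ok
  pos 25: y in {1,2,3}, choose 2; 2->2 ok
  pos 26: y in {1,2,3}, choose 2; 2->2 ok

0,2,2,3,0,1,2,3,3,1,0,1,2,2,1,2,1,2,1,0,2,3,1,2,2,2,2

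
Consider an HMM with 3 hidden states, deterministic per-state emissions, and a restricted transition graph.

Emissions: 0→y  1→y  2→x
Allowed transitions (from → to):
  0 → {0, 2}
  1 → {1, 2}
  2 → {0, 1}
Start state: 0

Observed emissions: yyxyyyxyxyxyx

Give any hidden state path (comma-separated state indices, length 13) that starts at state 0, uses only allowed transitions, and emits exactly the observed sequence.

0,0,2,1,1,1,2,0,2,1,2,0,2

  pos 0: y in {0,1}, choose 0; start
  pos 1: y in {0,1}, choose 0; 0->0 ok
  pos 2: x in {2}, choose 2; 0->2 ok
  pos 3: y in {0,1}, choose 1; 2->1 ok
  pos 4: y in {0,1}, choose 1; 1->1 ok
  pos 5: y in {0,1}, choose 1; 1->1 ok
  pos 6: x in {2}, choose 2; 1->2 ok
  pos 7: y in {0,1}, choose 0; 2->0 ok
  pos 8: x in {2}, choose 2; 0->2 ok
  pos 9: y in {0,1}, choose 1; 2->1 ok
  pos 10: x in {2}, choose 2; 1->2 ok
  pos 11: y in {0,1}, choose 0; 2->0 ok
  pos 12: x in {2}, choose 2; 0->2 ok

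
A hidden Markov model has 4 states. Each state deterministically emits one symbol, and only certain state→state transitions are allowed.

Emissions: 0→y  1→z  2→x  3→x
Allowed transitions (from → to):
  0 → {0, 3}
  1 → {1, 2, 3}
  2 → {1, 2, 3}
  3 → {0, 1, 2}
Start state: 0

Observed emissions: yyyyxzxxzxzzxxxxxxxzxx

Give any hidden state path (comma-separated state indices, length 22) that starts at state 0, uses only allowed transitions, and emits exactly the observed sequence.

0,0,0,0,3,1,3,2,1,3,1,1,2,2,2,3,2,3,2,1,2,3

  pos 0: y in {0}, choose 0; start
  pos 1: y in {0}, choose 0; 0->0 ok
  pos 2: y in {0}, choose 0; 0->0 ok
  pos 3: y in {0}, choose 0; 0->0 ok
  pos 4: x in {2,3}, choose 3; 0->3 ok
  pos 5: z in {1}, choose 1; 3->1 ok
  pos 6: x in {2,3}, choose 3; 1->3 ok
  pos 7: x in {2,3}, choose 2; 3->2 ok
  pos 8: z in {1}, choose 1; 2->1 ok
  pos 9: x in {2,3}, choose 3; 1->3 ok
  pos 10: z in {1}, choose 1; 3->1 ok
  pos 11: z in {1}, choose 1; 1->1 ok
  pos 12: x in {2,3}, choose 2; 1->2 ok
  pos 13: x in {2,3}, choose 2; 2->2 ok
  pos 14: x in {2,3}, choose 2; 2->2 ok
  pos 15: x in {2,3}, choose 3; 2->3 ok
  pos 16: x in {2,3}, choose 2; 3->2 ok
  pos 17: x in {2,3}, choose 3; 2->3 ok
  pos 18: x in {2,3}, choose 2; 3->2 ok
  pos 19: z in {1}, choose 1; 2->1 ok
  pos 20: x in {2,3}, choose 2; 1->2 ok
  pos 21: x in {2,3}, choose 3; 2->3 ok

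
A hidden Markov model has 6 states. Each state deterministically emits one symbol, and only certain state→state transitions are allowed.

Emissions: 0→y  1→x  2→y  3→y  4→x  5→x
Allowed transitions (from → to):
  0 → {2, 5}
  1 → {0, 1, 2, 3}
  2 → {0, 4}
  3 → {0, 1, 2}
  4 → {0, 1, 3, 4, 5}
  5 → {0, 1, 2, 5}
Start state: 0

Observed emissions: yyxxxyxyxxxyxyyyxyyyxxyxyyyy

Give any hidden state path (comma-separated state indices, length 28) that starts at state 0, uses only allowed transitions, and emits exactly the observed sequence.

  pos 0: y in {0,2,3}, choose 0; start
  pos 1: y in {0,2,3}, choose 2; 0->2 ok
  pos 2: x in {1,4,5}, choose 4; 2->4 ok
  pos 3: x in {1,4,5}, choose 4; 4->4 ok
  pos 4: x in {1,4,5}, choose 4; 4->4 ok
  pos 5: y in {0,2,3}, choose 0; 4->0 ok
  pos 6: x in {1,4,5}, choose 5; 0->5 ok
  pos 7: y in {0,2,3}, choose 2; 5->2 ok
  pos 8: x in {1,4,5}, choose 4; 2->4 ok
  pos 9: x in {1,4,5}, choose 4; 4->4 ok
  pos 10: x in {1,4,5}, choose 1; 4->1 ok
  pos 11: y in {0,2,3}, choose 3; 1->3 ok
  pos 12: x in {1,4,5}, choose 1; 3->1 ok
  pos 13: y in {0,2,3}, choose 2; 1->2 ok
  pos 14: y in {0,2,3}, choose 0; 2->0 ok
  pos 15: y in {0,2,3}, choose 2; 0->2 ok
  pos 16: x in {1,4,5}, choose 4; 2->4 ok
  pos 17: y in {0,2,3}, choose 3; 4->3 ok
  pos 18: y in {0,2,3}, choose 0; 3->0 ok
  pos 19: y in {0,2,3}, choose 2; 0->2 ok
  pos 20: x in {1,4,5}, choose 4; 2->4 ok
  pos 21: x in {1,4,5}, choose 1; 4->1 ok
  pos 22: y in {0,2,3}, choose 2; 1->2 ok
  pos 23: x in {1,4,5}, choose 4; 2->4 ok
  pos 24: y in {0,2,3}, choose 3; 4->3 ok
  pos 25: y in {0,2,3}, choose 0; 3->0 ok
  pos 26: y in {0,2,3}, choose 2; 0->2 ok
  pos 27: y in {0,2,3}, choose 0; 2->0 ok

0,2,4,4,4,0,5,2,4,4,1,3,1,2,0,2,4,3,0,2,4,1,2,4,3,0,2,0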